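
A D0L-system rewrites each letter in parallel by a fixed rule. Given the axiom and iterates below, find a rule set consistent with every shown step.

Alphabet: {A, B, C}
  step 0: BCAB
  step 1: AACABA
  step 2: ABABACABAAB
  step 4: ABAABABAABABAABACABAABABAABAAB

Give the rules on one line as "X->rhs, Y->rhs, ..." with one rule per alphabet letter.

A->AB, B->A, C->AC

  step 1 ⇒ step 2: AACABA ⇒ AB·AB·AC·AB·A·AB
    A ↦ AB
    B ↦ A
    C ↦ AC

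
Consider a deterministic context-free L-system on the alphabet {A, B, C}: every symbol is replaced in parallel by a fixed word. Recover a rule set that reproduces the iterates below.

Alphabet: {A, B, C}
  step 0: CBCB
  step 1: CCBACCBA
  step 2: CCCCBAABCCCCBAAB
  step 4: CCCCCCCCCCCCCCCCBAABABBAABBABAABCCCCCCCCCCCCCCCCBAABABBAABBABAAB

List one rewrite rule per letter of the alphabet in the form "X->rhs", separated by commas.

A->AB, B->BA, C->CC

  step 1 ⇒ step 2: CCBACCBA ⇒ CC·CC·BA·AB·CC·CC·BA·AB
    A ↦ AB
    B ↦ BA
    C ↦ CC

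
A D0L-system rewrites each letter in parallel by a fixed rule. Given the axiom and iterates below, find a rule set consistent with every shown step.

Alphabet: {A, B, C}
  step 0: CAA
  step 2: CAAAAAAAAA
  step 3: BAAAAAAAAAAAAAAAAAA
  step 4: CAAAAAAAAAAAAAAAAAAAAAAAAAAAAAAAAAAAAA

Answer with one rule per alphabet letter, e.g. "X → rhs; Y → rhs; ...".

A->AA, B->CA, C->B

  step 3 ⇒ step 4: BAAAAAAAAAAAAAAAAAA ⇒ CA·AA·AA·AA·AA·AA·AA·AA·AA·AA·AA·AA·AA·AA·AA·AA·AA·AA·AA
    A ↦ AA
    B ↦ CA
  step 2 ⇒ step 3: CAAAAAAAAA ⇒ B·AA·AA·AA·AA·AA·AA·AA·AA·AA
    C ↦ B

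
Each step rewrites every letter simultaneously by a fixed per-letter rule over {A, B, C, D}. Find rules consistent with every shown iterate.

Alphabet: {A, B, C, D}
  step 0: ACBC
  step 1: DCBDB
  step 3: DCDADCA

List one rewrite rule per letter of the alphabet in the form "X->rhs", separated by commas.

A->DC, B->D, C->B, D->A

  step 0 ⇒ step 1: ACBC ⇒ DC·B·D·B
    A ↦ DC
    B ↦ D
    C ↦ B
    D ↦ A  (constrained at step 1)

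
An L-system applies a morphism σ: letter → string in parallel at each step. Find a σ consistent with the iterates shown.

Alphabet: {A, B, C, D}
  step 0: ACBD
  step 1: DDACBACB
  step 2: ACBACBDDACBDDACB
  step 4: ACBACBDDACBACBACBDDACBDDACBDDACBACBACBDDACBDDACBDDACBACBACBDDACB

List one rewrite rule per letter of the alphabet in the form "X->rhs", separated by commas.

  step 1 ⇒ step 2: DDACBACB ⇒ ACB·ACB·DD·A·CB·DD·A·CB
    A ↦ DD
    B ↦ CB
    C ↦ A
    D ↦ ACB

A->DD, B->CB, C->A, D->ACB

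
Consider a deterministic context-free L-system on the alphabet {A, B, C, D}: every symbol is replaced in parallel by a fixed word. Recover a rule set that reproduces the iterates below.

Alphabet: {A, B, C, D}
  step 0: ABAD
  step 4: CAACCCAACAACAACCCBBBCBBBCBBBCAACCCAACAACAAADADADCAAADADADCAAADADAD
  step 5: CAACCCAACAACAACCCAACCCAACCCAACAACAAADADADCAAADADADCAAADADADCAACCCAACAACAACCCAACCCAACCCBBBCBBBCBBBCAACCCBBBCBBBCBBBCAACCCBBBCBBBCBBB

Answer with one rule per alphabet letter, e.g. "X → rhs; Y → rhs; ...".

  step 4 ⇒ step 5: CAACCCAACAACAACCCBBBCBBBCBBBCAACCCAACAACAAADADADCAAADADADCAAADADAD ⇒ CAA·C·C·CAA·CAA·CAA·C·C·CAA·C·C·CAA·C·C·CAA·CAA·CAA·AD·AD·AD·CAA·AD·AD·AD·CAA·AD·AD·AD·CAA·C·C·CAA·CAA·CAA·C·C·CAA·C·C·CAA·C·C·C·BBB·C·BBB·C·BBB·CAA·C·C·C·BBB·C·BBB·C·BBB·CAA·C·C·C·BBB·C·BBB·C·BBB
    A ↦ C
    B ↦ AD
    C ↦ CAA
    D ↦ BBB

A->C, B->AD, C->CAA, D->BBB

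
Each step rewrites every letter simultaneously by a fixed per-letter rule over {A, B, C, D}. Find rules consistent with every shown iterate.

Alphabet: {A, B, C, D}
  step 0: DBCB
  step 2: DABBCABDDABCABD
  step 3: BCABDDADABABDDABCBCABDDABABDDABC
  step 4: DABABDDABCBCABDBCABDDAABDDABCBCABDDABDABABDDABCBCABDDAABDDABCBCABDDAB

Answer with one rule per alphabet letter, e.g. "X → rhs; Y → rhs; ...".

  step 3 ⇒ step 4: BCABDDADABABDDABCBCABDDABABDDABC ⇒ DA·B·ABD·DA·BC·BC·ABD·BC·ABD·DA·ABD·DA·BC·BC·ABD·DA·B·DA·B·ABD·DA·BC·BC·ABD·DA·ABD·DA·BC·BC·ABD·DA·B
    A ↦ ABD
    B ↦ DA
    C ↦ B
    D ↦ BC

A->ABD, B->DA, C->B, D->BC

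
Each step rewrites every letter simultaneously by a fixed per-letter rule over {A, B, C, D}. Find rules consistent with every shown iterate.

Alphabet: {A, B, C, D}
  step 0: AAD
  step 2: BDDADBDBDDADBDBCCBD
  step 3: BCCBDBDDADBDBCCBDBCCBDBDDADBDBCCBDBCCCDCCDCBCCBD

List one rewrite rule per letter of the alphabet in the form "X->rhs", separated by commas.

A->DAD, B->BCC, C->CDC, D->BD

  step 2 ⇒ step 3: BDDADBDBDDADBDBCCBD ⇒ BCC·BD·BD·DAD·BD·BCC·BD·BCC·BD·BD·DAD·BD·BCC·BD·BCC·CDC·CDC·BCC·BD
    A ↦ DAD
    B ↦ BCC
    C ↦ CDC
    D ↦ BD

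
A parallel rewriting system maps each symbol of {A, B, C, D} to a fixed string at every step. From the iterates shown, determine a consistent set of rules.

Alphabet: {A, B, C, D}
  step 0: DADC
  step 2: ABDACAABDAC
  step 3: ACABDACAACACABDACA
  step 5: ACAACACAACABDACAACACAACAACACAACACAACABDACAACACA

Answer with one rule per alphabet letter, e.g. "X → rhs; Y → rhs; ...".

A->AC, B->A, C->A, D->BD

  step 2 ⇒ step 3: ABDACAABDAC ⇒ AC·A·BD·AC·A·AC·AC·A·BD·AC·A
    A ↦ AC
    B ↦ A
    C ↦ A
    D ↦ BD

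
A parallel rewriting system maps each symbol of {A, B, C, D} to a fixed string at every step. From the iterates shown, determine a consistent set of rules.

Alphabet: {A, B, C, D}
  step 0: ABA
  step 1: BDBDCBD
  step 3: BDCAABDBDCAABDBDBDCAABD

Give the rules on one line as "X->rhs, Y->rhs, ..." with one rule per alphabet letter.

A->BD, B->BDC, C->A, D->A

  step 0 ⇒ step 1: ABA ⇒ BD·BDC·BD
    A ↦ BD
    B ↦ BDC
    C ↦ A  (constrained at step 1)
    D ↦ A  (constrained at step 1)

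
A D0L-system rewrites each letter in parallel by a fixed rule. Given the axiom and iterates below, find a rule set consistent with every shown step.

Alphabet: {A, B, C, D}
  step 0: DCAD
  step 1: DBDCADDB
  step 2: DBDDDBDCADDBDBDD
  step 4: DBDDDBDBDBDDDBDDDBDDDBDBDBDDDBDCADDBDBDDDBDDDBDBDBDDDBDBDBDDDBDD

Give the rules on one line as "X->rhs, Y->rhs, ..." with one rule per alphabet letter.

  step 1 ⇒ step 2: DBDCADDB ⇒ DB·DD·DB·DC·AD·DB·DB·DD
    A ↦ AD
    B ↦ DD
    C ↦ DC
    D ↦ DB

A->AD, B->DD, C->DC, D->DB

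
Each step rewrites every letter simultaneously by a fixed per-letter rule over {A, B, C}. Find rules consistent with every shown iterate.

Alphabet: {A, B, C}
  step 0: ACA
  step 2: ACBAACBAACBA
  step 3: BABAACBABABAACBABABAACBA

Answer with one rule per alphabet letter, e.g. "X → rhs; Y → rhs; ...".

A->BA, B->AC, C->BA

  step 2 ⇒ step 3: ACBAACBAACBA ⇒ BA·BA·AC·BA·BA·BA·AC·BA·BA·BA·AC·BA
    A ↦ BA
    B ↦ AC
    C ↦ BA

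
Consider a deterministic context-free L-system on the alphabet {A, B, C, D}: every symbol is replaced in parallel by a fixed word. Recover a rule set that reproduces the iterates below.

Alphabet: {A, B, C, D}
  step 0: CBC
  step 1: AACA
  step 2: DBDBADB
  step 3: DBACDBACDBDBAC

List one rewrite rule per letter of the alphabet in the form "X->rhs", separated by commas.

A->DB, B->AC, C->A, D->DB

  step 2 ⇒ step 3: DBDBADB ⇒ DB·AC·DB·AC·DB·DB·AC
    A ↦ DB
    B ↦ AC
    D ↦ DB
  step 0 ⇒ step 1: CBC ⇒ A·AC·A
    C ↦ A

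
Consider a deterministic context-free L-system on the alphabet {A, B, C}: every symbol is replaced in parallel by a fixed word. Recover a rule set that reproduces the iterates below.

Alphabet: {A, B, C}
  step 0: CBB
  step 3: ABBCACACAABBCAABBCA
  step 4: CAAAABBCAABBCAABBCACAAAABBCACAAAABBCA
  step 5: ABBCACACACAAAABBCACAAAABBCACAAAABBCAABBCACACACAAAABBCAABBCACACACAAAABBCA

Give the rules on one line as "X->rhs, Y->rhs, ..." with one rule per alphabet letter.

A->CA, B->A, C->ABB

  step 4 ⇒ step 5: CAAAABBCAABBCAABBCACAAAABBCACAAAABBCA ⇒ ABB·CA·CA·CA·CA·A·A·ABB·CA·CA·A·A·ABB·CA·CA·A·A·ABB·CA·ABB·CA·CA·CA·CA·A·A·ABB·CA·ABB·CA·CA·CA·CA·A·A·ABB·CA
    A ↦ CA
    B ↦ A
    C ↦ ABB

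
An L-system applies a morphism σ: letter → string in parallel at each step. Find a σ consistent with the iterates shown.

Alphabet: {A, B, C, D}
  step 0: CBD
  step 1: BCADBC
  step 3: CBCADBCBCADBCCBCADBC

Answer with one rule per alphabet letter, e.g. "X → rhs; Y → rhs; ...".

  step 0 ⇒ step 1: CBD ⇒ BC·AD·BC
    B ↦ AD
    C ↦ BC
    D ↦ BC
    A ↦ C  (constrained at step 1)

A->C, B->AD, C->BC, D->BC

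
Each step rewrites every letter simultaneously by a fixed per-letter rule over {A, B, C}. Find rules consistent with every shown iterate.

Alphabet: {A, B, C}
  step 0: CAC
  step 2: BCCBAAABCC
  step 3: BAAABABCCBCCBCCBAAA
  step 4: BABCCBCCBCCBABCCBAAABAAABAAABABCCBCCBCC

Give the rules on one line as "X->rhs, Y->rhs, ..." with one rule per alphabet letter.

  step 3 ⇒ step 4: BAAABABCCBCCBCCBAAA ⇒ BA·BCC·BCC·BCC·BA·BCC·BA·A·A·BA·A·A·BA·A·A·BA·BCC·BCC·BCC
    A ↦ BCC
    B ↦ BA
    C ↦ A

A->BCC, B->BA, C->A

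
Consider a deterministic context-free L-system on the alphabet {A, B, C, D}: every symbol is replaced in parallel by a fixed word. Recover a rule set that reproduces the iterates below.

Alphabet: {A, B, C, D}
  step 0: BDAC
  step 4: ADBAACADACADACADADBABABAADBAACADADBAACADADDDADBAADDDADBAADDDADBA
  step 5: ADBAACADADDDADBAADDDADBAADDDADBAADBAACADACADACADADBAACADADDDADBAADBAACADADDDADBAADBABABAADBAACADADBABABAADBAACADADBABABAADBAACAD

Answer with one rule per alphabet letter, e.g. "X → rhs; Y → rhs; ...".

  step 4 ⇒ step 5: ADBAACADACADACADADBABABAADBAACADADBAACADADDDADBAADDDADBAADDDADBA ⇒ AD·BA·AC·AD·AD·DD·AD·BA·AD·DD·AD·BA·AD·DD·AD·BA·AD·BA·AC·AD·AC·AD·AC·AD·AD·BA·AC·AD·AD·DD·AD·BA·AD·BA·AC·AD·AD·DD·AD·BA·AD·BA·BA·BA·AD·BA·AC·AD·AD·BA·BA·BA·AD·BA·AC·AD·AD·BA·BA·BA·AD·BA·AC·AD
    A ↦ AD
    B ↦ AC
    C ↦ DD
    D ↦ BA

A->AD, B->AC, C->DD, D->BA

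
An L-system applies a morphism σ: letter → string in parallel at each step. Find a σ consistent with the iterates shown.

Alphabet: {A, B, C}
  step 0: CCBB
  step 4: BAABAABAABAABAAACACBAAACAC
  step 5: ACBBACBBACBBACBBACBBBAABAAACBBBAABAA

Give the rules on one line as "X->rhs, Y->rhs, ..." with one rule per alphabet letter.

A->B, B->AC, C->AA

  step 4 ⇒ step 5: BAABAABAABAABAAACACBAAACAC ⇒ AC·B·B·AC·B·B·AC·B·B·AC·B·B·AC·B·B·B·AA·B·AA·AC·B·B·B·AA·B·AA
    A ↦ B
    B ↦ AC
    C ↦ AA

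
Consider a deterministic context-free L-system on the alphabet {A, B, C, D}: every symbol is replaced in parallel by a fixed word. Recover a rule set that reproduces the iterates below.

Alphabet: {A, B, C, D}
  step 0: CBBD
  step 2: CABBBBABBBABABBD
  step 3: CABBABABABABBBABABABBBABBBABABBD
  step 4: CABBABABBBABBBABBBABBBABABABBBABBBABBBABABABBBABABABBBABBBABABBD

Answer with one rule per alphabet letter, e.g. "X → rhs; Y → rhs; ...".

  step 3 ⇒ step 4: CABBABABABABBBABABABBBABBBABABBD ⇒ CA·BB·AB·AB·BB·AB·BB·AB·BB·AB·BB·AB·AB·AB·BB·AB·BB·AB·BB·AB·AB·AB·BB·AB·AB·AB·BB·AB·BB·AB·AB·BD
    A ↦ BB
    B ↦ AB
    C ↦ CA
    D ↦ BD

A->BB, B->AB, C->CA, D->BD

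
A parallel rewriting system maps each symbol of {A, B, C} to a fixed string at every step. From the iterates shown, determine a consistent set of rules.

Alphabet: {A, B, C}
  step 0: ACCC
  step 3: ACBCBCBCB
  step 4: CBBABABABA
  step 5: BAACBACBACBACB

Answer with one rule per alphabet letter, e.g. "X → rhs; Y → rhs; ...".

A->CB, B->A, C->B

  step 4 ⇒ step 5: CBBABABABA ⇒ B·A·A·CB·A·CB·A·CB·A·CB
    A ↦ CB
    B ↦ A
    C ↦ B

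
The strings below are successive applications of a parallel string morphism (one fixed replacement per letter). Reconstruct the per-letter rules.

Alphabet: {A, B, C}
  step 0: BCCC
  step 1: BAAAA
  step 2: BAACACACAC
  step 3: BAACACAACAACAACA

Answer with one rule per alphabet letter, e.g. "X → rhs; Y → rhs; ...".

  step 2 ⇒ step 3: BAACACACAC ⇒ BA·AC·AC·A·AC·A·AC·A·AC·A
    A ↦ AC
    B ↦ BA
    C ↦ A

A->AC, B->BA, C->A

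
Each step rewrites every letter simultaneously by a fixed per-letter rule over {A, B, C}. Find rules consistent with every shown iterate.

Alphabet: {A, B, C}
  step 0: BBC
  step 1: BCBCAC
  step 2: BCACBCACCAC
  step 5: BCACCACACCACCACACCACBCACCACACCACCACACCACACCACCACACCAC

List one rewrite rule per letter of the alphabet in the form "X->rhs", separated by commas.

  step 1 ⇒ step 2: BCBCAC ⇒ BC·AC·BC·AC·C·AC
    A ↦ C
    B ↦ BC
    C ↦ AC

A->C, B->BC, C->AC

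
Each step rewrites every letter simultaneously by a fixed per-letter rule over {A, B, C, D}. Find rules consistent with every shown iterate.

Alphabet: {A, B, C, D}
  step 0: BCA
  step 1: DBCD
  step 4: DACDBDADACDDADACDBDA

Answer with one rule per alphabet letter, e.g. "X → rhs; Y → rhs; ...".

  step 0 ⇒ step 1: BCA ⇒ D·B·CD
    A ↦ CD
    B ↦ D
    C ↦ B
    D ↦ DA  (constrained at step 1)

A->CD, B->D, C->B, D->DA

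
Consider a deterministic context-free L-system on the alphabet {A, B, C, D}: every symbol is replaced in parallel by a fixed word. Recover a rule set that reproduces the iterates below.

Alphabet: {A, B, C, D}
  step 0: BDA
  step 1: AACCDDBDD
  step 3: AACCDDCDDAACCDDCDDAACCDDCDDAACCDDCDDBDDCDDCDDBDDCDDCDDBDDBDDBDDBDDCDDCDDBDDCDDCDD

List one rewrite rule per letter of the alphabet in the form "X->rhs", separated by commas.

  step 0 ⇒ step 1: BDA ⇒ AAC·CDD·BDD
    A ↦ BDD
    B ↦ AAC
    D ↦ CDD
    C ↦ BDD  (constrained at step 1)

A->BDD, B->AAC, C->BDD, D->CDD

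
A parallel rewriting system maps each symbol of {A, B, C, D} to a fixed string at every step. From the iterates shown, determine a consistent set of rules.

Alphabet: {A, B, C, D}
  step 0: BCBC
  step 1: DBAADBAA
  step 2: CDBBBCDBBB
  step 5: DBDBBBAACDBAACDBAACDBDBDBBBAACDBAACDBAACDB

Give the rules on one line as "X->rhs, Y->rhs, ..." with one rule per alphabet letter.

  step 1 ⇒ step 2: DBAADBAA ⇒ C·DB·B·B·C·DB·B·B
    A ↦ B
    B ↦ DB
    D ↦ C
  step 0 ⇒ step 1: BCBC ⇒ DB·AA·DB·AA
    C ↦ AA

A->B, B->DB, C->AA, D->C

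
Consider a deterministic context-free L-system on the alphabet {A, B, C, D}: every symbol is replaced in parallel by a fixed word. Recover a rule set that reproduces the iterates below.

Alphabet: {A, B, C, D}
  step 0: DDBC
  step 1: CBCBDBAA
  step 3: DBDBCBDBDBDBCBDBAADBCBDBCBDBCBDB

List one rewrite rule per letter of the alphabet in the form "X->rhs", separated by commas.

  step 0 ⇒ step 1: DDBC ⇒ CB·CB·DB·AA
    B ↦ DB
    C ↦ AA
    D ↦ CB
    A ↦ DB  (constrained at step 1)

A->DB, B->DB, C->AA, D->CB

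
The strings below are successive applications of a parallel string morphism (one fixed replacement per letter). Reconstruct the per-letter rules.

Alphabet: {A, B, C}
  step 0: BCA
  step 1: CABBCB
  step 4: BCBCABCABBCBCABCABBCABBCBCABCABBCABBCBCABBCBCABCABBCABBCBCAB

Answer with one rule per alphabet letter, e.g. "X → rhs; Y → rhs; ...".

A->CB, B->CAB, C->B

  step 0 ⇒ step 1: BCA ⇒ CAB·B·CB
    A ↦ CB
    B ↦ CAB
    C ↦ B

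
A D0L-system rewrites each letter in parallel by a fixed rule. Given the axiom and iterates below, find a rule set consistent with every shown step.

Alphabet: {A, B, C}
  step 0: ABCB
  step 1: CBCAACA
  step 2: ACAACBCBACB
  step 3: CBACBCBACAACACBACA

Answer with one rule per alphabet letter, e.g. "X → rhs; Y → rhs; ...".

  step 2 ⇒ step 3: ACAACBCBACB ⇒ CB·A·CB·CB·A·CA·A·CA·CB·A·CA
    A ↦ CB
    B ↦ CA
    C ↦ A

A->CB, B->CA, C->A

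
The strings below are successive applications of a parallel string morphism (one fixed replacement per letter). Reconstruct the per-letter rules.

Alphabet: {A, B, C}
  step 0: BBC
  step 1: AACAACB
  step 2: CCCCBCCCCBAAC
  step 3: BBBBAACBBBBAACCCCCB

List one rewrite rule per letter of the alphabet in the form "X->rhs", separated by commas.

  step 2 ⇒ step 3: CCCCBCCCCBAAC ⇒ B·B·B·B·AAC·B·B·B·B·AAC·CC·CC·B
    A ↦ CC
    B ↦ AAC
    C ↦ B

A->CC, B->AAC, C->B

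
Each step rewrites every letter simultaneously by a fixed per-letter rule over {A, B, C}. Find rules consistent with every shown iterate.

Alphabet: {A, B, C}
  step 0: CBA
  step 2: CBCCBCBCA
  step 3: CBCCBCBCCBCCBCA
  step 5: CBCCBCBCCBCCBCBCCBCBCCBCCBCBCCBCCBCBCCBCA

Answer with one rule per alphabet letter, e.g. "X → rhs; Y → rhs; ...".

  step 2 ⇒ step 3: CBCCBCBCA ⇒ CB·C·CB·CB·C·CB·C·CB·CA
    A ↦ CA
    B ↦ C
    C ↦ CB

A->CA, B->C, C->CB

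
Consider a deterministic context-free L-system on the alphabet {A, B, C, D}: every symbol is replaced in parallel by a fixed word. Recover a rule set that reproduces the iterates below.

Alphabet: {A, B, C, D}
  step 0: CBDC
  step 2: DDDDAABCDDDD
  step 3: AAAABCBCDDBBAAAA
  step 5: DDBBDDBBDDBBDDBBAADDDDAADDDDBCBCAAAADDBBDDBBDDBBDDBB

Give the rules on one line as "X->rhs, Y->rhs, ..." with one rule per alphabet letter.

A->BC, B->DD, C->BB, D->A

  step 2 ⇒ step 3: DDDDAABCDDDD ⇒ A·A·A·A·BC·BC·DD·BB·A·A·A·A
    A ↦ BC
    B ↦ DD
    C ↦ BB
    D ↦ A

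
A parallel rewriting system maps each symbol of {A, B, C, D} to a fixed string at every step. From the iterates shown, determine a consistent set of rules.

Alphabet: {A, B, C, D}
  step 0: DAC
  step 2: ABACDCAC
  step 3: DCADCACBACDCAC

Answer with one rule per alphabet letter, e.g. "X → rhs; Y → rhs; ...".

A->DC, B->A, C->AC, D->B

  step 2 ⇒ step 3: ABACDCAC ⇒ DC·A·DC·AC·B·AC·DC·AC
    A ↦ DC
    B ↦ A
    C ↦ AC
    D ↦ B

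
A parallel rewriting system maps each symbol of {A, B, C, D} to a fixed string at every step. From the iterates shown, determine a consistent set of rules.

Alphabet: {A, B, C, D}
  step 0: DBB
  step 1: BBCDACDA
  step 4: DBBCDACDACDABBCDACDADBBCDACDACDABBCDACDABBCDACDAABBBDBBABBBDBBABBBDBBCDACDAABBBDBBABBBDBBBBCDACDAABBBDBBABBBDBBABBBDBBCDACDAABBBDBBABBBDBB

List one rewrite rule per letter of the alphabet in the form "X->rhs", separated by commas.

  step 0 ⇒ step 1: DBB ⇒ BB·CDA·CDA
    B ↦ CDA
    D ↦ BB
    A ↦ DBB  (constrained at step 1)
    C ↦ AB  (constrained at step 1)

A->DBB, B->CDA, C->AB, D->BB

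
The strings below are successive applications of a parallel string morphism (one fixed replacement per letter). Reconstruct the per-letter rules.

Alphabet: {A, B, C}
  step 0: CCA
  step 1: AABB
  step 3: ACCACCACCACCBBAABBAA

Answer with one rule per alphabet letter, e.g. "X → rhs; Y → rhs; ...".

  step 0 ⇒ step 1: CCA ⇒ A·A·BB
    A ↦ BB
    C ↦ A
    B ↦ ACC  (constrained at step 1)

A->BB, B->ACC, C->A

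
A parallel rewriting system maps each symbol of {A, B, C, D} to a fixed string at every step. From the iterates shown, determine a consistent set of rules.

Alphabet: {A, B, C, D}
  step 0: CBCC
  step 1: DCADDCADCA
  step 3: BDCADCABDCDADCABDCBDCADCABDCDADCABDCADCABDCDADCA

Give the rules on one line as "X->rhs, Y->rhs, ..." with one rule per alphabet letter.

A->BDC, B->D, C->DCA, D->A

  step 0 ⇒ step 1: CBCC ⇒ DCA·D·DCA·DCA
    B ↦ D
    C ↦ DCA
    A ↦ BDC  (constrained at step 1)
    D ↦ A  (constrained at step 1)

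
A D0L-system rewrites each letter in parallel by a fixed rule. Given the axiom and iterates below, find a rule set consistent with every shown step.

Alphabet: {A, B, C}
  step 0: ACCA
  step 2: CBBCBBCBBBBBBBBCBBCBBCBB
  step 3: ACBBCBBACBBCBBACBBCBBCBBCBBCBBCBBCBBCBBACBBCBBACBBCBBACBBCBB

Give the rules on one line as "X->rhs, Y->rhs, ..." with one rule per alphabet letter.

  step 2 ⇒ step 3: CBBCBBCBBBBBBBBCBBCBBCBB ⇒ A·CBB·CBB·A·CBB·CBB·A·CBB·CBB·CBB·CBB·CBB·CBB·CBB·CBB·A·CBB·CBB·A·CBB·CBB·A·CBB·CBB
    B ↦ CBB
    C ↦ A
    A ↦ BBB  (constrained at step 0)

A->BBB, B->CBB, C->A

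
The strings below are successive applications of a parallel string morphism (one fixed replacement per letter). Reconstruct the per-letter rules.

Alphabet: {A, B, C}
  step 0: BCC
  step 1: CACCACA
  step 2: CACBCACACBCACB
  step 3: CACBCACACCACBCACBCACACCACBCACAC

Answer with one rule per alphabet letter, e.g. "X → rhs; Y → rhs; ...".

A->CB, B->CAC, C->CA

  step 2 ⇒ step 3: CACBCACACBCACB ⇒ CA·CB·CA·CAC·CA·CB·CA·CB·CA·CAC·CA·CB·CA·CAC
    A ↦ CB
    B ↦ CAC
    C ↦ CA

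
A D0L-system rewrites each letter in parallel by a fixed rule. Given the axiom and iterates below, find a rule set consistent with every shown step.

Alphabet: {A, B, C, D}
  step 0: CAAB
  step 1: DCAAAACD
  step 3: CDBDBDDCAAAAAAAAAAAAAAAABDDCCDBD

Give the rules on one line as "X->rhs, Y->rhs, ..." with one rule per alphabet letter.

A->AA, B->CD, C->DC, D->BD

  step 0 ⇒ step 1: CAAB ⇒ DC·AA·AA·CD
    A ↦ AA
    B ↦ CD
    C ↦ DC
    D ↦ BD  (constrained at step 1)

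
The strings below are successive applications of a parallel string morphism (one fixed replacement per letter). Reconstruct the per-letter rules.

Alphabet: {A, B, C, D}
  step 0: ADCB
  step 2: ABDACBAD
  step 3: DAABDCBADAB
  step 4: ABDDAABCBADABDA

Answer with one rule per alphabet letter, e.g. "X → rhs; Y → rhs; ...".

  step 3 ⇒ step 4: DAABDCBADAB ⇒ AB·D·D·A·AB·CB·A·D·AB·D·A
    A ↦ D
    B ↦ A
    C ↦ CB
    D ↦ AB

A->D, B->A, C->CB, D->AB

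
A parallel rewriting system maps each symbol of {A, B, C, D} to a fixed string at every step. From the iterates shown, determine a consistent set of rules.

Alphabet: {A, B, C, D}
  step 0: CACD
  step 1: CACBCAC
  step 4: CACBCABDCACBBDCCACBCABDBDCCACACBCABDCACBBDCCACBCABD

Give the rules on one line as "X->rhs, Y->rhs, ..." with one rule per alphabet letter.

A->CB, B->BD, C->CA, D->C

  step 0 ⇒ step 1: CACD ⇒ CA·CB·CA·C
    A ↦ CB
    C ↦ CA
    D ↦ C
    B ↦ BD  (constrained at step 1)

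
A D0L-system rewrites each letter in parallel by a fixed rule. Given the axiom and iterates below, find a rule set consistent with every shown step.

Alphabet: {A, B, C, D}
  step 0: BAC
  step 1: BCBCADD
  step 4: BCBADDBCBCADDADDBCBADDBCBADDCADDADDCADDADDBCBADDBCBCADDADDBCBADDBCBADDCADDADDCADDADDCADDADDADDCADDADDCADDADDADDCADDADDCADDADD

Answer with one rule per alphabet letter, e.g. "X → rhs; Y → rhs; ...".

  step 0 ⇒ step 1: BAC ⇒ BCB·C·ADD
    A ↦ C
    B ↦ BCB
    C ↦ ADD
    D ↦ ADD  (constrained at step 1)

A->C, B->BCB, C->ADD, D->ADD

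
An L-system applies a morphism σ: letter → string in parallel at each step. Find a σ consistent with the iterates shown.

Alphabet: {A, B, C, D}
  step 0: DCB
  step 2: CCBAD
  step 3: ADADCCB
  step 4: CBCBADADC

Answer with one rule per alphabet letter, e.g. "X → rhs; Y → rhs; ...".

A->C, B->C, C->AD, D->B

  step 3 ⇒ step 4: ADADCCB ⇒ C·B·C·B·AD·AD·C
    A ↦ C
    B ↦ C
    C ↦ AD
    D ↦ B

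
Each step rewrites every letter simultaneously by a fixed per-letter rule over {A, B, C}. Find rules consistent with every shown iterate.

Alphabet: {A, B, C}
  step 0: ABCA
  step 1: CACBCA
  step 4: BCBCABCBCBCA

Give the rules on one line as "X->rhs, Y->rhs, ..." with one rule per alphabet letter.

A->CA, B->C, C->B

  step 0 ⇒ step 1: ABCA ⇒ CA·C·B·CA
    A ↦ CA
    B ↦ C
    C ↦ B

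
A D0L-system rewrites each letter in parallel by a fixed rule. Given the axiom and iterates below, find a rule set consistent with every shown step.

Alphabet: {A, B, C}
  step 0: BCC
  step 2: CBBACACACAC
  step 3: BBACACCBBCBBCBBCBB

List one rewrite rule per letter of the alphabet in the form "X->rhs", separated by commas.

A->C, B->AC, C->BB

  step 2 ⇒ step 3: CBBACACACAC ⇒ BB·AC·AC·C·BB·C·BB·C·BB·C·BB
    A ↦ C
    B ↦ AC
    C ↦ BB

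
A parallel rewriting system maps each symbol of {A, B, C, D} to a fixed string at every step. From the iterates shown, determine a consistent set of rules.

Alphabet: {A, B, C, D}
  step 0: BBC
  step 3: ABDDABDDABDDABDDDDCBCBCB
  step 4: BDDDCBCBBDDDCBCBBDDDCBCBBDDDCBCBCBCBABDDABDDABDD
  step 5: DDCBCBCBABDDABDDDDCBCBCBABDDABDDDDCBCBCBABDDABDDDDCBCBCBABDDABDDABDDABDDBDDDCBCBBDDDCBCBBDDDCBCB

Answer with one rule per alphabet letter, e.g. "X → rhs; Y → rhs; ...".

  step 4 ⇒ step 5: BDDDCBCBBDDDCBCBBDDDCBCBBDDDCBCBCBCBABDDABDDABDD ⇒ DD·CB·CB·CB·AB·DD·AB·DD·DD·CB·CB·CB·AB·DD·AB·DD·DD·CB·CB·CB·AB·DD·AB·DD·DD·CB·CB·CB·AB·DD·AB·DD·AB·DD·AB·DD·BD·DD·CB·CB·BD·DD·CB·CB·BD·DD·CB·CB
    A ↦ BD
    B ↦ DD
    C ↦ AB
    D ↦ CB

A->BD, B->DD, C->AB, D->CB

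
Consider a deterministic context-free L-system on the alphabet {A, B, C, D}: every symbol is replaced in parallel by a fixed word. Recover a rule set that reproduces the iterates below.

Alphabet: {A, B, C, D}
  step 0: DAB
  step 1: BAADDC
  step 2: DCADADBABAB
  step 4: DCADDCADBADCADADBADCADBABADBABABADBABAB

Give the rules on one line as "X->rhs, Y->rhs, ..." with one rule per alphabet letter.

  step 1 ⇒ step 2: BAADDC ⇒ DC·AD·AD·BA·BA·B
    A ↦ AD
    B ↦ DC
    C ↦ B
    D ↦ BA

A->AD, B->DC, C->B, D->BA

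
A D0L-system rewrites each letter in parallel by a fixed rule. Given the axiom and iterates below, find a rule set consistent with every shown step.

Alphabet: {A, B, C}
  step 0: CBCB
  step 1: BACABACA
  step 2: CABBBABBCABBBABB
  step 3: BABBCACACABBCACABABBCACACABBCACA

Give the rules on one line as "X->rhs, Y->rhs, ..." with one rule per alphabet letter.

  step 2 ⇒ step 3: CABBBABBCABBBABB ⇒ BA·BB·CA·CA·CA·BB·CA·CA·BA·BB·CA·CA·CA·BB·CA·CA
    A ↦ BB
    B ↦ CA
    C ↦ BA

A->BB, B->CA, C->BA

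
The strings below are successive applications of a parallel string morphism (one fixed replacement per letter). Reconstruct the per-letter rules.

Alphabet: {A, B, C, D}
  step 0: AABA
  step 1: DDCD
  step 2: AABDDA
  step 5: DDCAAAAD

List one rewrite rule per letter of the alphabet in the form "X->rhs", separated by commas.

  step 1 ⇒ step 2: DDCD ⇒ A·A·BDD·A
    C ↦ BDD
    D ↦ A
  step 0 ⇒ step 1: AABA ⇒ D·D·C·D
    A ↦ D
  step 0 ⇒ step 1: AABA ⇒ D·D·C·D
    B ↦ C

A->D, B->C, C->BDD, D->A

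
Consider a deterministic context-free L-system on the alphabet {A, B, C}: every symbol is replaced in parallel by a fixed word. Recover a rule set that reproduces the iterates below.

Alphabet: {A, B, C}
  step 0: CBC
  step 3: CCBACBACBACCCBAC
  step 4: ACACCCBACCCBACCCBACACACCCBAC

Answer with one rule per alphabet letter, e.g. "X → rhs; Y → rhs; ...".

  step 3 ⇒ step 4: CCBACBACBACCCBAC ⇒ AC·AC·CC·B·AC·CC·B·AC·CC·B·AC·AC·AC·CC·B·AC
    A ↦ B
    B ↦ CC
    C ↦ AC

A->B, B->CC, C->AC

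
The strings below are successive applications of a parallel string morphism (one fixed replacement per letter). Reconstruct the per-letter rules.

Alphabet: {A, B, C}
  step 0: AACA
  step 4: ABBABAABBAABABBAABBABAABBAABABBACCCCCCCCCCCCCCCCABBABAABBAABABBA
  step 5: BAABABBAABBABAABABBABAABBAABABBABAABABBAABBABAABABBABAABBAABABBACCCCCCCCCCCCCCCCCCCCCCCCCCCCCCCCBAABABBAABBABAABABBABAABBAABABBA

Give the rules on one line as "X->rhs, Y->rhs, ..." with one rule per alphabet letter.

  step 4 ⇒ step 5: ABBABAABBAABABBAABBABAABBAABABBACCCCCCCCCCCCCCCCABBABAABBAABABBA ⇒ BA·AB·AB·BA·AB·BA·BA·AB·AB·BA·BA·AB·BA·AB·AB·BA·BA·AB·AB·BA·AB·BA·BA·AB·AB·BA·BA·AB·BA·AB·AB·BA·CC·CC·CC·CC·CC·CC·CC·CC·CC·CC·CC·CC·CC·CC·CC·CC·BA·AB·AB·BA·AB·BA·BA·AB·AB·BA·BA·AB·BA·AB·AB·BA
    A ↦ BA
    B ↦ AB
    C ↦ CC

A->BA, B->AB, C->CC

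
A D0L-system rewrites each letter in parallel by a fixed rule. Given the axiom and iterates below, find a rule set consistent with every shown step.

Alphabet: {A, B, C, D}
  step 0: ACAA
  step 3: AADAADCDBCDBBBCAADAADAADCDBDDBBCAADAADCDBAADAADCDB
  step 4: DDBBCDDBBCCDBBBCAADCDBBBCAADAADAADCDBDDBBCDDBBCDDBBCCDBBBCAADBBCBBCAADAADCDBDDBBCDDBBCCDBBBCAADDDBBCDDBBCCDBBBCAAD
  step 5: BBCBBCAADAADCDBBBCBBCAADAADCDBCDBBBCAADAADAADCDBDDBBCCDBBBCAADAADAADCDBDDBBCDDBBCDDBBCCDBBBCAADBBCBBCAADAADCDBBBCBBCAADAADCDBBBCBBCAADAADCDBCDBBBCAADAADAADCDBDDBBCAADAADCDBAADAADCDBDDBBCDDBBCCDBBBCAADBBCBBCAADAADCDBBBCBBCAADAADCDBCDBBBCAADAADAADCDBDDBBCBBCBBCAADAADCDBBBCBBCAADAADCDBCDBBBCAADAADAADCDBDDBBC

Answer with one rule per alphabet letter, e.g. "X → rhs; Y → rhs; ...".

  step 4 ⇒ step 5: DDBBCDDBBCCDBBBCAADCDBBBCAADAADAADCDBDDBBCDDBBCDDBBCCDBBBCAADBBCBBCAADAADCDBDDBBCDDBBCCDBBBCAADDDBBCDDBBCCDBBBCAAD ⇒ BBC·BBC·AAD·AAD·CDB·BBC·BBC·AAD·AAD·CDB·CDB·BBC·AAD·AAD·AAD·CDB·D·D·BBC·CDB·BBC·AAD·AAD·AAD·CDB·D·D·BBC·D·D·BBC·D·D·BBC·CDB·BBC·AAD·BBC·BBC·AAD·AAD·CDB·BBC·BBC·AAD·AAD·CDB·BBC·BBC·AAD·AAD·CDB·CDB·BBC·AAD·AAD·AAD·CDB·D·D·BBC·AAD·AAD·CDB·AAD·AAD·CDB·D·D·BBC·D·D·BBC·CDB·BBC·AAD·BBC·BBC·AAD·AAD·CDB·BBC·BBC·AAD·AAD·CDB·CDB·BBC·AAD·AAD·AAD·CDB·D·D·BBC·BBC·BBC·AAD·AAD·CDB·BBC·BBC·AAD·AAD·CDB·CDB·BBC·AAD·AAD·AAD·CDB·D·D·BBC
    A ↦ D
    B ↦ AAD
    C ↦ CDB
    D ↦ BBC

A->D, B->AAD, C->CDB, D->BBC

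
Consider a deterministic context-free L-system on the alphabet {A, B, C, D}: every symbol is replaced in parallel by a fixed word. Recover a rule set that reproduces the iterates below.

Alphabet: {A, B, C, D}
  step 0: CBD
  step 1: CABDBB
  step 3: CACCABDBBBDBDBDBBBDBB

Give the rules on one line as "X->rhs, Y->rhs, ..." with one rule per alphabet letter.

A->C, B->BD, C->CA, D->BB

  step 0 ⇒ step 1: CBD ⇒ CA·BD·BB
    B ↦ BD
    C ↦ CA
    D ↦ BB
    A ↦ C  (constrained at step 1)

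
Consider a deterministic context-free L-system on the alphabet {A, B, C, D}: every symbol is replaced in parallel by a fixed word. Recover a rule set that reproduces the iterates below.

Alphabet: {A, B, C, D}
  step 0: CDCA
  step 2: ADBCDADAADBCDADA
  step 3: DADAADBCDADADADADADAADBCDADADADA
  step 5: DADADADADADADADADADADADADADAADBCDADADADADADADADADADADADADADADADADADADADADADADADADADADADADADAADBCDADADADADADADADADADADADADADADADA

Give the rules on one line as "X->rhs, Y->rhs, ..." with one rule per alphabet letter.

  step 2 ⇒ step 3: ADBCDADAADBCDADA ⇒ DA·DA·AD·BC·DA·DA·DA·DA·DA·DA·AD·BC·DA·DA·DA·DA
    A ↦ DA
    B ↦ AD
    C ↦ BC
    D ↦ DA

A->DA, B->AD, C->BC, D->DA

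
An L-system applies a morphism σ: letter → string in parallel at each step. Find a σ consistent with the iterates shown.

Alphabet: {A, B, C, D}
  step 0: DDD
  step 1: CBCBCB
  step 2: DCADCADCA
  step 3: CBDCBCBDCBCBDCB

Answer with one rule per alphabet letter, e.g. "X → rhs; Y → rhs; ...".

A->CB, B->CA, C->D, D->CB

  step 2 ⇒ step 3: DCADCADCA ⇒ CB·D·CB·CB·D·CB·CB·D·CB
    A ↦ CB
    C ↦ D
    D ↦ CB
  step 1 ⇒ step 2: CBCBCB ⇒ D·CA·D·CA·D·CA
    B ↦ CA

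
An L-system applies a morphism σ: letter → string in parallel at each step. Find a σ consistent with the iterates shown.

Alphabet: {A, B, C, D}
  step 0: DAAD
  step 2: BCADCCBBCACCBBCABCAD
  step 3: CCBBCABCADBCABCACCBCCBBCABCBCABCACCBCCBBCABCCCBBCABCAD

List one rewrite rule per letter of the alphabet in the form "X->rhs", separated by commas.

A->BC, B->CCB, C->BCA, D->AD

  step 2 ⇒ step 3: BCADCCBBCACCBBCABCAD ⇒ CCB·BCA·BC·AD·BCA·BCA·CCB·CCB·BCA·BC·BCA·BCA·CCB·CCB·BCA·BC·CCB·BCA·BC·AD
    A ↦ BC
    B ↦ CCB
    C ↦ BCA
    D ↦ AD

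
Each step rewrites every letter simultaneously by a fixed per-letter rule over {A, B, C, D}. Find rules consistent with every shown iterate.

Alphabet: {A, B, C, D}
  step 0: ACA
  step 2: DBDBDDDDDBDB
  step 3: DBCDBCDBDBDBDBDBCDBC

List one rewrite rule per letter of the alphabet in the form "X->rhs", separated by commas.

A->DD, B->C, C->AA, D->DB

  step 2 ⇒ step 3: DBDBDDDDDBDB ⇒ DB·C·DB·C·DB·DB·DB·DB·DB·C·DB·C
    B ↦ C
    D ↦ DB
    A ↦ DD  (constrained at step 0)
    C ↦ AA  (constrained at step 0)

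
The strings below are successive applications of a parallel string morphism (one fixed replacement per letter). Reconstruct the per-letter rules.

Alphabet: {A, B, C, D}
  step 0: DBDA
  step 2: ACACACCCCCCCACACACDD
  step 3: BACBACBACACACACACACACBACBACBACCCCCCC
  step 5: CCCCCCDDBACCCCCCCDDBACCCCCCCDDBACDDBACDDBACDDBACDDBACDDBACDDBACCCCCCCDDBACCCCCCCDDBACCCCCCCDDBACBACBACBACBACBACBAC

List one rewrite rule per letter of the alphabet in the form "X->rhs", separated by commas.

A->B, B->DD, C->AC, D->CCC

  step 2 ⇒ step 3: ACACACCCCCCCACACACDD ⇒ B·AC·B·AC·B·AC·AC·AC·AC·AC·AC·AC·B·AC·B·AC·B·AC·CCC·CCC
    A ↦ B
    C ↦ AC
    D ↦ CCC
    B ↦ DD  (constrained at step 0)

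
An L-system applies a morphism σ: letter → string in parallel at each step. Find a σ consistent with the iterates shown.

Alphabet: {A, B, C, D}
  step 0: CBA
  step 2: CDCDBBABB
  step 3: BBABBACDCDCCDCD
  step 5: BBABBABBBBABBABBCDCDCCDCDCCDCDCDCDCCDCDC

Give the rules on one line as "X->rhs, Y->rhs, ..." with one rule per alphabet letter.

A->C, B->CD, C->BB, D->A

  step 2 ⇒ step 3: CDCDBBABB ⇒ BB·A·BB·A·CD·CD·C·CD·CD
    A ↦ C
    B ↦ CD
    C ↦ BB
    D ↦ A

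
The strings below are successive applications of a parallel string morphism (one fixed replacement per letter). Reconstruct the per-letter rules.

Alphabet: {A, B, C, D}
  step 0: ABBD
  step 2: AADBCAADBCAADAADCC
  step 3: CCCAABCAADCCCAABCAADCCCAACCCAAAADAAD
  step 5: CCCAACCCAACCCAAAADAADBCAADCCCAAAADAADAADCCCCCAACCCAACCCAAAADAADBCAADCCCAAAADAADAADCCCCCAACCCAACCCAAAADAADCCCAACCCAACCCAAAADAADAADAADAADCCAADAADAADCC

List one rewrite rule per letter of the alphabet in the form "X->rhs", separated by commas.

  step 2 ⇒ step 3: AADBCAADBCAADAADCC ⇒ C·C·CAA·BC·AAD·C·C·CAA·BC·AAD·C·C·CAA·C·C·CAA·AAD·AAD
    A ↦ C
    B ↦ BC
    C ↦ AAD
    D ↦ CAA

A->C, B->BC, C->AAD, D->CAA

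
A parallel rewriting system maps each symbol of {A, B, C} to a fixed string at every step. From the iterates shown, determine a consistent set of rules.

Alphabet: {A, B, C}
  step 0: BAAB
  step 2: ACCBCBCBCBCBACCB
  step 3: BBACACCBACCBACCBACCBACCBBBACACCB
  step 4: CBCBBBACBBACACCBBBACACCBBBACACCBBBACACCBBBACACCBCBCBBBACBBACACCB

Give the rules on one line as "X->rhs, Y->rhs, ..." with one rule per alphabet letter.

A->BB, B->CB, C->AC

  step 3 ⇒ step 4: BBACACCBACCBACCBACCBACCBBBACACCB ⇒ CB·CB·BB·AC·BB·AC·AC·CB·BB·AC·AC·CB·BB·AC·AC·CB·BB·AC·AC·CB·BB·AC·AC·CB·CB·CB·BB·AC·BB·AC·AC·CB
    A ↦ BB
    B ↦ CB
    C ↦ AC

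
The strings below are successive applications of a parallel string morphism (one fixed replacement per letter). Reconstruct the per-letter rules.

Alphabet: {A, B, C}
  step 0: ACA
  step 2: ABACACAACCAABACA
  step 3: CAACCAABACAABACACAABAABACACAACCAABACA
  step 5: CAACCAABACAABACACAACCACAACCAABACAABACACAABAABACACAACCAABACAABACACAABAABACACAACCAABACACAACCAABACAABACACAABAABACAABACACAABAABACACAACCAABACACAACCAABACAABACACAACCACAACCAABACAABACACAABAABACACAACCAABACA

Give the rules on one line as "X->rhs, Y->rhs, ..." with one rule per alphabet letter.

A->CA, B->AC, C->ABA

  step 2 ⇒ step 3: ABACACAACCAABACA ⇒ CA·AC·CA·ABA·CA·ABA·CA·CA·ABA·ABA·CA·CA·AC·CA·ABA·CA
    A ↦ CA
    B ↦ AC
    C ↦ ABA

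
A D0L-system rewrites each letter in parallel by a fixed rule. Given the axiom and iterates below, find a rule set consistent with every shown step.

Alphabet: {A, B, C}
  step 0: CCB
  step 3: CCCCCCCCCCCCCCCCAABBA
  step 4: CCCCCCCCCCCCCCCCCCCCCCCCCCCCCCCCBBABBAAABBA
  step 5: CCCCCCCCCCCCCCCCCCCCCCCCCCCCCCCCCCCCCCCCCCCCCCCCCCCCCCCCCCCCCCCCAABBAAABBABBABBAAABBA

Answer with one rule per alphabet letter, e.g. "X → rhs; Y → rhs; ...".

  step 4 ⇒ step 5: CCCCCCCCCCCCCCCCCCCCCCCCCCCCCCCCBBABBAAABBA ⇒ CC·CC·CC·CC·CC·CC·CC·CC·CC·CC·CC·CC·CC·CC·CC·CC·CC·CC·CC·CC·CC·CC·CC·CC·CC·CC·CC·CC·CC·CC·CC·CC·A·A·BBA·A·A·BBA·BBA·BBA·A·A·BBA
    A ↦ BBA
    B ↦ A
    C ↦ CC

A->BBA, B->A, C->CC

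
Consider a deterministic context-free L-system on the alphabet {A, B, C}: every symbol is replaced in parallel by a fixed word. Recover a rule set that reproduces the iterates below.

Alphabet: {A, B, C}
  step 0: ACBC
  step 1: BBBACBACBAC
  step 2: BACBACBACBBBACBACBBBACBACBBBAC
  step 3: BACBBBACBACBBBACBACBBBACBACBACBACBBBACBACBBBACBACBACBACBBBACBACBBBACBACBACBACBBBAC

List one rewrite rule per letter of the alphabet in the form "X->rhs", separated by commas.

  step 2 ⇒ step 3: BACBACBACBBBACBACBBBACBACBBBAC ⇒ BAC·BB·BAC·BAC·BB·BAC·BAC·BB·BAC·BAC·BAC·BAC·BB·BAC·BAC·BB·BAC·BAC·BAC·BAC·BB·BAC·BAC·BB·BAC·BAC·BAC·BAC·BB·BAC
    A ↦ BB
    B ↦ BAC
    C ↦ BAC

A->BB, B->BAC, C->BAC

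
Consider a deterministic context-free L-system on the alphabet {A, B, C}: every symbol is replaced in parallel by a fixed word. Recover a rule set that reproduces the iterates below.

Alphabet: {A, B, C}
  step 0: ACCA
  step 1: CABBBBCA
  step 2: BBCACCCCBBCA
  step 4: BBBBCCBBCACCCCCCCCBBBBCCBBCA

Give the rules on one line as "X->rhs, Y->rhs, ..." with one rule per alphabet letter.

  step 1 ⇒ step 2: CABBBBCA ⇒ BB·CA·C·C·C·C·BB·CA
    A ↦ CA
    B ↦ C
    C ↦ BB

A->CA, B->C, C->BB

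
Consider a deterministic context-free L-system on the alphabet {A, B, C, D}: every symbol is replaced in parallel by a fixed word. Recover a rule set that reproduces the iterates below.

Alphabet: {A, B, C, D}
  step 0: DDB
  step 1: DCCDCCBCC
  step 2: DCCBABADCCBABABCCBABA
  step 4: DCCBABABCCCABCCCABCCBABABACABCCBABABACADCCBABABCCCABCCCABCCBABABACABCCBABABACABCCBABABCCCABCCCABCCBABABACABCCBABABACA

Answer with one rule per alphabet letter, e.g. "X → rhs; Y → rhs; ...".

  step 1 ⇒ step 2: DCCDCCBCC ⇒ DCC·BA·BA·DCC·BA·BA·BCC·BA·BA
    B ↦ BCC
    C ↦ BA
    D ↦ DCC
    A ↦ CA  (constrained at step 2)

A->CA, B->BCC, C->BA, D->DCC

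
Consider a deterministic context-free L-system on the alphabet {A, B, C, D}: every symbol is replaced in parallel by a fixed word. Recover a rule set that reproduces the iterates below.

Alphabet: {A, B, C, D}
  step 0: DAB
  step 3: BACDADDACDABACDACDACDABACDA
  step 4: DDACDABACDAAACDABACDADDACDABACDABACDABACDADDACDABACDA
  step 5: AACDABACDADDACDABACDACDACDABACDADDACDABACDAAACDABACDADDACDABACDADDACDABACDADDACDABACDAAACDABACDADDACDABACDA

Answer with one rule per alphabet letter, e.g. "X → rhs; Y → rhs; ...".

A->CDA, B->DDA, C->B, D->A

  step 4 ⇒ step 5: DDACDABACDAAACDABACDADDACDABACDABACDABACDADDACDABACDA ⇒ A·A·CDA·B·A·CDA·DDA·CDA·B·A·CDA·CDA·CDA·B·A·CDA·DDA·CDA·B·A·CDA·A·A·CDA·B·A·CDA·DDA·CDA·B·A·CDA·DDA·CDA·B·A·CDA·DDA·CDA·B·A·CDA·A·A·CDA·B·A·CDA·DDA·CDA·B·A·CDA
    A ↦ CDA
    B ↦ DDA
    C ↦ B
    D ↦ A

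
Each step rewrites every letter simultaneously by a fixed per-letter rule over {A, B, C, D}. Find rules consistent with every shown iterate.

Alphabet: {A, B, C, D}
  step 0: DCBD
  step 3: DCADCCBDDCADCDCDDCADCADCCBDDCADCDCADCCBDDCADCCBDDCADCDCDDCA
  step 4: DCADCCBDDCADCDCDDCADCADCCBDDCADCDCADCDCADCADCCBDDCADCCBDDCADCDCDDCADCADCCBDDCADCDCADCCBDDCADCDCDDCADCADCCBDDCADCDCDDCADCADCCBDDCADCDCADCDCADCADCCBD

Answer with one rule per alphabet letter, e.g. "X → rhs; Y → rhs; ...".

  step 3 ⇒ step 4: DCADCCBDDCADCDCDDCADCADCCBDDCADCDCADCCBDDCADCCBDDCADCDCDDCA ⇒ DCA·DC·CBD·DCA·DC·DC·D·DCA·DCA·DC·CBD·DCA·DC·DCA·DC·DCA·DCA·DC·CBD·DCA·DC·CBD·DCA·DC·DC·D·DCA·DCA·DC·CBD·DCA·DC·DCA·DC·CBD·DCA·DC·DC·D·DCA·DCA·DC·CBD·DCA·DC·DC·D·DCA·DCA·DC·CBD·DCA·DC·DCA·DC·DCA·DCA·DC·CBD
    A ↦ CBD
    B ↦ D
    C ↦ DC
    D ↦ DCA

A->CBD, B->D, C->DC, D->DCA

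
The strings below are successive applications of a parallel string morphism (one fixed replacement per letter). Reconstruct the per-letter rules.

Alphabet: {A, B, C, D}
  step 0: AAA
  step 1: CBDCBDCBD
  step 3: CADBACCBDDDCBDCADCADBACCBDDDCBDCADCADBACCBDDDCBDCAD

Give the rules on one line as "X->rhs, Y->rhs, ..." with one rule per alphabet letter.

A->CBD, B->BAC, C->D, D->CAD

  step 0 ⇒ step 1: AAA ⇒ CBD·CBD·CBD
    A ↦ CBD
    B ↦ BAC  (constrained at step 1)
    C ↦ D  (constrained at step 1)
    D ↦ CAD  (constrained at step 1)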